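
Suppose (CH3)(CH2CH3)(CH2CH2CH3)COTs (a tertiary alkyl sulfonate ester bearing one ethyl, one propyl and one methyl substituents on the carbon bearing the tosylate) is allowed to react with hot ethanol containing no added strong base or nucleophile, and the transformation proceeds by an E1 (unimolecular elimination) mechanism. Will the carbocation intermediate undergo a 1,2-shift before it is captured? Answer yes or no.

no

The first-formed carbocation is tertiary.
No single 1,2-shift to an adjacent carbon would produce a more-substituted cation than the one already present, so no rearrangement occurs.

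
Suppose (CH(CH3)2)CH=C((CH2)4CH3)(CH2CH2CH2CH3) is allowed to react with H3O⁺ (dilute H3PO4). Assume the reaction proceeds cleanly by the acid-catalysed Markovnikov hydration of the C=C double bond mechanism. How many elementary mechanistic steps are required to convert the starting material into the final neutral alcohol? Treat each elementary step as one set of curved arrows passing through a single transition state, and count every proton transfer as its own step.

3

Step 1: The π electrons of the C=C bond attack a proton of H3O⁺; Markovnikov addition places the new C–H on the less-substituted alkene carbon, so the positive charge ends up on the more-substituted carbon — a tertiary carbocation. H2O is released.
(No 1,2-shift: no single shift to an adjacent carbon would give a more stable cation.)
Step 2: Water acts as the nucleophile: an oxygen lone pair bonds to the cationic carbon, giving an oxonium-ion intermediate.
Step 3: Proton transfer from the O–H of the oxonium ion to H2O completes the catalytic cycle and yields the alcohol.
Total: 3 elementary steps.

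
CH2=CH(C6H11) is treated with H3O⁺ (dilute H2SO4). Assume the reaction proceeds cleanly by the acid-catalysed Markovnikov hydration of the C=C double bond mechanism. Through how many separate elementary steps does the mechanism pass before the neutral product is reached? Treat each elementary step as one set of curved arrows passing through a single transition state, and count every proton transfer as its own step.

Step 1: Electrophilic addition begins with the π(C=C) electrons forming a bond to the proton of H3O⁺. Following Markovnikov's rule, the resulting cation is secondary. H2O is released.
Step 2: A hydride (H with its bonding pair) migrates from the adjacent cyclohexyl carbon to the cationic centre — a 1,2-hydride shift — upgrading the secondary cation to a tertiary one.
Step 3: A lone pair on the oxygen of H2O attacks the carbocation, forming a C–O bond and an oxonium ion (a protonated alcohol).
Step 4: Proton transfer from the O–H of the oxonium ion to H2O completes the catalytic cycle and yields the alcohol.
Total: 4 elementary steps.

4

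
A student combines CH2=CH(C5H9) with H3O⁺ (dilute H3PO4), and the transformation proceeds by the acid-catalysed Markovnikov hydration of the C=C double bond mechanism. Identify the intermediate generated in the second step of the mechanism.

Step 1: Protonation of the alkene by H3O⁺: the π bond acts as the nucleophile and picks up H⁺, giving the more stable (Markovnikov) secondary carbocation. H2O is released.
Step 2: A hydride (H with its bonding pair) migrates from the adjacent cyclopentyl carbon to the cationic centre — a 1,2-hydride shift — upgrading the secondary cation to a tertiary one.
After step 2 the species present is a tertiary carbocation.

tertiary carbocation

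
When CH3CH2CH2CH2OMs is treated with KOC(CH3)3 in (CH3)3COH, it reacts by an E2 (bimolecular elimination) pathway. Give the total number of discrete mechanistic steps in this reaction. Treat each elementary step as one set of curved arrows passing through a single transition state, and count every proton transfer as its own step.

1

Step 1: Concerted anti-periplanar elimination: (CH3)3CO⁻ abstracts a β-H while MsO⁻ leaves, and the C–H electrons become the new C=C π bond — all in a single transition state.
Total: 1 elementary step.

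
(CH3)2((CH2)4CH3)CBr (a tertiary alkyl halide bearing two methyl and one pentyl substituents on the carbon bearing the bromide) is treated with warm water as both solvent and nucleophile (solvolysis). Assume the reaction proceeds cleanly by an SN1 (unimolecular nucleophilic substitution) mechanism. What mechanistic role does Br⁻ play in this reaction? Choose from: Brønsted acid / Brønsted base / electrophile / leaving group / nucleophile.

Step 1: The C–Br bond breaks with both electrons going to the bromide; Br⁻ leaves and a tertiary carbocation remains.
Br⁻ departs with both electrons of the breaking σ-bond — that is the definition of a leaving group.

leaving group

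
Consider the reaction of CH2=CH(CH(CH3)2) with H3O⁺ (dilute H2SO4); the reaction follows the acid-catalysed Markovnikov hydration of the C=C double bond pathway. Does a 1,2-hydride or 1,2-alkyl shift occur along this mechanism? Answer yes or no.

yes

The first-formed carbocation is secondary.
The adjacent isopropyl carbon already bears 2 other carbon substituents and has a hydrogen to migrate; after a 1,2-hydride shift from that carbon the positive charge sits on a tertiary centre.
Tertiary is more stable than secondary, so the shift occurs.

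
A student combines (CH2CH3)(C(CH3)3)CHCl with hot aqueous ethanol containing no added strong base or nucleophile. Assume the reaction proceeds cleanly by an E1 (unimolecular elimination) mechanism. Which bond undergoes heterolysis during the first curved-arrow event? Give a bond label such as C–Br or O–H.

C–Cl

Step 1: Rate-determining heterolysis of the C–Cl bond gives Cl⁻ and a secondary carbocation.
The bond broken in this step is the C–Cl bond.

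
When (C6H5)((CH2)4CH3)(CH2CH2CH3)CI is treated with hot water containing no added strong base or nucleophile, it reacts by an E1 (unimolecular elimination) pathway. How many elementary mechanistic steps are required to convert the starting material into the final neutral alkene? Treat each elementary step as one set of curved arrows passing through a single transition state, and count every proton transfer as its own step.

2

Step 1: Unassisted departure of I⁻ (taking the C–I bonding pair) generates a tertiary carbocation.
(No 1,2-shift: no single shift to an adjacent carbon would give a more stable cation.)
Step 2: Loss of a β-proton to a water molecule of the solvent: the C–H bonding pair collapses toward the cationic carbon to form the C=C π bond, yielding the alkene.
Total: 2 elementary steps.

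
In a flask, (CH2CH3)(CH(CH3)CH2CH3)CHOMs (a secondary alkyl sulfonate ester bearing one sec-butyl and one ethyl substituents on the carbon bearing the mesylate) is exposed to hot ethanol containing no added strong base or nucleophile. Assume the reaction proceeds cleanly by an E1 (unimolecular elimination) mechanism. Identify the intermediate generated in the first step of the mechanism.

Step 1: The C–O bond breaks with both electrons going to the mesylate; MsO⁻ leaves and a secondary carbocation remains.
After step 1 the species present is a secondary carbocation.

secondary carbocation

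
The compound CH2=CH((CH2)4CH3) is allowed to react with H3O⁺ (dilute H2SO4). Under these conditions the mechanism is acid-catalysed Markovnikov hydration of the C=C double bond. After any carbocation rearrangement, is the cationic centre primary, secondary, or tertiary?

Step 1: The π electrons of the C=C bond attack a proton of H3O⁺; Markovnikov addition places the new C–H on the less-substituted alkene carbon, so the positive charge ends up on the more-substituted carbon — a secondary carbocation. H2O is released.
No single 1,2-shift to an adjacent carbon would give a more-substituted cation, so no rearrangement occurs.

secondary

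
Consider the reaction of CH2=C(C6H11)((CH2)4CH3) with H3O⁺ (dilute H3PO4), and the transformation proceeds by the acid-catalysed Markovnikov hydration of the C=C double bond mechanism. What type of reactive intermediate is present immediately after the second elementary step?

Step 1: Electrophilic addition begins with the π(C=C) electrons forming a bond to the proton of H3O⁺. Following Markovnikov's rule, the resulting cation is tertiary. H2O is released.
Step 2: Water acts as the nucleophile: an oxygen lone pair bonds to the cationic carbon, giving an oxonium-ion intermediate.
After step 2 the species present is an oxonium ion.

oxonium ion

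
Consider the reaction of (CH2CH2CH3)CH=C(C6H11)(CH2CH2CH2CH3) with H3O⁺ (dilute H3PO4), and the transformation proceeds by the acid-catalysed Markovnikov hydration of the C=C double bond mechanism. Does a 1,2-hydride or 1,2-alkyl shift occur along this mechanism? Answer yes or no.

no

The first-formed carbocation is tertiary.
No single 1,2-shift to an adjacent carbon would produce a more-substituted cation than the one already present, so no rearrangement occurs.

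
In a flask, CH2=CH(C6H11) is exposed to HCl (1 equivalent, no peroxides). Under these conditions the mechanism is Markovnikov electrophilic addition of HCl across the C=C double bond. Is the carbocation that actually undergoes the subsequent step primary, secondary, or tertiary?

tertiary

Step 1: Protonation of the alkene by HCl: the π bond acts as the nucleophile and picks up H⁺, giving the more stable (Markovnikov) secondary carbocation. The H–Cl bond breaks heterolytically, releasing Cl⁻.
Step 2: Carbocation rearrangement: a 1,2-hydride shift from the adjacent cyclohexyl carbon converts the initially-formed secondary cation into the more stable tertiary cation.
The cation rearranges from secondary to tertiary via a 1,2-hydride shift from the adjacent cyclohexyl carbon; the tertiary cation is what reacts next.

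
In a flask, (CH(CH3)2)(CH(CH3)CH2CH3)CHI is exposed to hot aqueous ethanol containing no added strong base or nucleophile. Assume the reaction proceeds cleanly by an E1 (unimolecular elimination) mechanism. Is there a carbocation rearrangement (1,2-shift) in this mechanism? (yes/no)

yes

The first-formed carbocation is secondary.
The adjacent isopropyl carbon already bears 2 other carbon substituents and has a hydrogen to migrate; after a 1,2-hydride shift from that carbon the positive charge sits on a tertiary centre.
Tertiary is more stable than secondary, so the shift occurs.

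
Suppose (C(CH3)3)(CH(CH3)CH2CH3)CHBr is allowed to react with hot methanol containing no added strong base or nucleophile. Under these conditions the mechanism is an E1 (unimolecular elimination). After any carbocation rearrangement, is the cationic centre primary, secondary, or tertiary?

Step 1: The C–Br bond breaks with both electrons going to the bromide; Br⁻ leaves and a secondary carbocation remains.
Step 2: Carbocation rearrangement: a 1,2-hydride shift from the adjacent sec-butyl carbon converts the initially-formed secondary cation into the more stable tertiary cation.
The cation rearranges from secondary to tertiary via a 1,2-hydride shift from the adjacent sec-butyl carbon; the tertiary cation is what reacts next.

tertiary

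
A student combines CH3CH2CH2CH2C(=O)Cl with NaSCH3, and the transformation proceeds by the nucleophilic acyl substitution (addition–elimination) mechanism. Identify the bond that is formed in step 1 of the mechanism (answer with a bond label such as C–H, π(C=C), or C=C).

C–S

Step 1: Nucleophilic addition of CH3S⁻ to the acyl carbon breaks the π(C=O) bond and yields a tetrahedral, anionic intermediate.
The bond formed in this step is the C–S bond.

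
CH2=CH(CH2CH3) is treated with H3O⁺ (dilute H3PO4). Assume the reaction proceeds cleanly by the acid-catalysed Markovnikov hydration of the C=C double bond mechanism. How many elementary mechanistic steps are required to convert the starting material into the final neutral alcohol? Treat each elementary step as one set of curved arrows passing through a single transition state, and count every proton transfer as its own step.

Step 1: Electrophilic addition begins with the π(C=C) electrons forming a bond to the proton of H3O⁺. Following Markovnikov's rule, the resulting cation is secondary. H2O is released.
(No 1,2-shift: no single shift to an adjacent carbon would give a more stable cation.)
Step 2: Nucleophilic capture of the cation by H2O produces the protonated alcohol (an oxonium ion).
Step 3: Proton transfer from the O–H of the oxonium ion to H2O completes the catalytic cycle and yields the alcohol.
Total: 3 elementary steps.

3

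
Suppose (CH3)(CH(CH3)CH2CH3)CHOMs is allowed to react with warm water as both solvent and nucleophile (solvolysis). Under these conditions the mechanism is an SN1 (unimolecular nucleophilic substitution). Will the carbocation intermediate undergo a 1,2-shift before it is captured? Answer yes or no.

The first-formed carbocation is secondary.
The adjacent sec-butyl carbon already bears 2 other carbon substituents and has a hydrogen to migrate; after a 1,2-hydride shift from that carbon the positive charge sits on a tertiary centre.
Tertiary is more stable than secondary, so the shift occurs.

yes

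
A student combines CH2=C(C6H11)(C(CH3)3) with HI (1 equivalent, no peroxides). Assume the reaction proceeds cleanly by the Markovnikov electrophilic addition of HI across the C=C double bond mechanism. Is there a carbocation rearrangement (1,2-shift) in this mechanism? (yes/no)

The first-formed carbocation is tertiary.
No single 1,2-shift to an adjacent carbon would produce a more-substituted cation than the one already present, so no rearrangement occurs.

no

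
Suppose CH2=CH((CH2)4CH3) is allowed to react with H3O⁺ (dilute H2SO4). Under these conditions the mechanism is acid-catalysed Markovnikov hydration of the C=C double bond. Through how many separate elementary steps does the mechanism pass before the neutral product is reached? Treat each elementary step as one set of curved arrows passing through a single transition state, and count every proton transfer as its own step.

Step 1: Electrophilic addition begins with the π(C=C) electrons forming a bond to the proton of H3O⁺. Following Markovnikov's rule, the resulting cation is secondary. H2O is released.
(No 1,2-shift: no single shift to an adjacent carbon would give a more stable cation.)
Step 2: Nucleophilic capture of the cation by H2O produces the protonated alcohol (an oxonium ion).
Step 3: Deprotonation of the oxonium ion by a water molecule delivers the neutral alcohol and regenerates the acid catalyst.
Total: 3 elementary steps.

3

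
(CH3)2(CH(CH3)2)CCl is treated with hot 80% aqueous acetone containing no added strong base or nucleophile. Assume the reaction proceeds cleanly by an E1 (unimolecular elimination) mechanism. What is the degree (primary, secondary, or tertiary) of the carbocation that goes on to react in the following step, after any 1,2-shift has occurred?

tertiary

Step 1: Unassisted departure of Cl⁻ (taking the C–Cl bonding pair) generates a tertiary carbocation.
No single 1,2-shift to an adjacent carbon would give a more-substituted cation, so no rearrangement occurs.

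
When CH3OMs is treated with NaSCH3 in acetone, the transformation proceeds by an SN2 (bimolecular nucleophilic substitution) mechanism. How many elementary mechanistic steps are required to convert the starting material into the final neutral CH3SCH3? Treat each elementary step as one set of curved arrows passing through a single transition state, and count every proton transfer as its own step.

Step 1: CH3S⁻ attacks the back face of the α-carbon while MsO⁻ departs with the C–O bonding pair — a single concerted displacement through a pentacoordinate transition state.
Total: 1 elementary step.

1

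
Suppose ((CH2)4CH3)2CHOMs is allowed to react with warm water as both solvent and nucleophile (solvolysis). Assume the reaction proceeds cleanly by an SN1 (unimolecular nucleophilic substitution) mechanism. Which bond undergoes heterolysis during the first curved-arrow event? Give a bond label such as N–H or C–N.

Step 1: Unassisted departure of MsO⁻ (taking the C–O bonding pair) generates a secondary carbocation.
The bond broken in this step is the C–O bond.

C–O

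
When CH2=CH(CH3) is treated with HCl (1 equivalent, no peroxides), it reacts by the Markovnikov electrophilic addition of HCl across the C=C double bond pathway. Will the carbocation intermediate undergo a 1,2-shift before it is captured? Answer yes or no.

The first-formed carbocation is secondary.
No single 1,2-shift to an adjacent carbon would produce a more-substituted cation than the one already present, so no rearrangement occurs.

no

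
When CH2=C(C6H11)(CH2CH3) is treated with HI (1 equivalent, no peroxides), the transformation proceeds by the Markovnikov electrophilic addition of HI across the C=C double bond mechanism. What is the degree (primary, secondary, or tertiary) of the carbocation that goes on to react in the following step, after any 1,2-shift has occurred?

tertiary

Step 1: Electrophilic addition begins with the π(C=C) electrons forming a bond to the proton of HI. Following Markovnikov's rule, the resulting cation is tertiary. The H–I bond breaks heterolytically, releasing I⁻.
No single 1,2-shift to an adjacent carbon would give a more-substituted cation, so no rearrangement occurs.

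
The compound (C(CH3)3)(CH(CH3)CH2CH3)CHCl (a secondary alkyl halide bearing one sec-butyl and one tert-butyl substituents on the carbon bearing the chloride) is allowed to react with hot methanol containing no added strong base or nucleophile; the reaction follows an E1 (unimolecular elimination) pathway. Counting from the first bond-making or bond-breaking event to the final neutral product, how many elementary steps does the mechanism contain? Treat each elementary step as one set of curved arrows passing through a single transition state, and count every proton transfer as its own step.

3

Step 1: Ionisation: the C–Cl σ-bond cleaves heterolytically; both bonding electrons depart with Cl⁻, leaving a secondary carbocation at the α-carbon.
Step 2: Carbocation rearrangement: a 1,2-hydride shift from the adjacent sec-butyl carbon converts the initially-formed secondary cation into the more stable tertiary cation.
Step 3: A methanol molecule (solvent) deprotonates a β-carbon; as the C–H bond breaks, those electrons form the new alkene π bond.
Total: 3 elementary steps.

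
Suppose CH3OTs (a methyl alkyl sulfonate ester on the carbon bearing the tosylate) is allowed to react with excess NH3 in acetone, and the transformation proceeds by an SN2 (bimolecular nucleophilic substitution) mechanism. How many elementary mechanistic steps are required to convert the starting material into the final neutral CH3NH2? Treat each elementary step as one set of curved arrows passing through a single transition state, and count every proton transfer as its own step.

Step 1: A lone pair on the N of NH3 attacks the α-carbon from the back side while the C–O bond breaks; both bonding electrons leave with TsO⁻. The product of this concerted step is an alkylammonium ion.
Step 2: A second equivalent of NH3 removes a proton from the N, giving the neutral product.
Total: 2 elementary steps.

2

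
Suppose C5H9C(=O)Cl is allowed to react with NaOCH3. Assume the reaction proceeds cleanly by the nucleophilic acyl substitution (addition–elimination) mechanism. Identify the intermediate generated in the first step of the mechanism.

Step 1: Nucleophilic addition of CH3O⁻ to the acyl carbon breaks the π(C=O) bond and yields a tetrahedral, anionic intermediate.
After step 1 the species present is a tetrahedral intermediate.

tetrahedral intermediate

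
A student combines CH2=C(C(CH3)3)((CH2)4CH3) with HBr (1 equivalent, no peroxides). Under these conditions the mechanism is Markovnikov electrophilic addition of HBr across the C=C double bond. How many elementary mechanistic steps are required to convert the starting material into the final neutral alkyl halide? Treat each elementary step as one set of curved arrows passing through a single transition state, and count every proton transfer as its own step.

Step 1: Electrophilic addition begins with the π(C=C) electrons forming a bond to the proton of HBr. Following Markovnikov's rule, the resulting cation is tertiary. The H–Br bond breaks heterolytically, releasing Br⁻.
(No 1,2-shift: no single shift to an adjacent carbon would give a more stable cation.)
Step 2: Nucleophilic attack by Br⁻ on the carbocation completes the addition, giving R–Br.
Total: 2 elementary steps.

2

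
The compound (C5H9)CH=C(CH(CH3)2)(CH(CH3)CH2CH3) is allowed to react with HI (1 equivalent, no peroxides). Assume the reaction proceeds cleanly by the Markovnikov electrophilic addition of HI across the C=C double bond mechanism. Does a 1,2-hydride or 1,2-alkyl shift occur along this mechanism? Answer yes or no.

The first-formed carbocation is tertiary.
No single 1,2-shift to an adjacent carbon would produce a more-substituted cation than the one already present, so no rearrangement occurs.

no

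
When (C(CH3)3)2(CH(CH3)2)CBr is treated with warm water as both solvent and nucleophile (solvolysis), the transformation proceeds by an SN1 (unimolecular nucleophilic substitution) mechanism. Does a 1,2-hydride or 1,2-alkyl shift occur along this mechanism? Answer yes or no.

no

The first-formed carbocation is tertiary.
No single 1,2-shift to an adjacent carbon would produce a more-substituted cation than the one already present, so no rearrangement occurs.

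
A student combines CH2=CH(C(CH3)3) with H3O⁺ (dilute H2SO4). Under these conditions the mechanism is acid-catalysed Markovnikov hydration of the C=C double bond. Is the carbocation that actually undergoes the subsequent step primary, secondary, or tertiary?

Step 1: Electrophilic addition begins with the π(C=C) electrons forming a bond to the proton of H3O⁺. Following Markovnikov's rule, the resulting cation is secondary. H2O is released.
Step 2: A 1,2-methyl shift from the adjacent tert-butyl carbon moves the positive charge from the secondary centre to an adjacent carbon, generating a more stable tertiary carbocation.
The cation rearranges from secondary to tertiary via a 1,2-methyl shift from the adjacent tert-butyl carbon; the tertiary cation is what reacts next.

tertiary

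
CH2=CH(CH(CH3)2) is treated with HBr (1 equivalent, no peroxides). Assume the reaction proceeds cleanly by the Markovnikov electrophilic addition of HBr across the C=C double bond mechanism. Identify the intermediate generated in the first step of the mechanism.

secondary carbocation

Step 1: Electrophilic addition begins with the π(C=C) electrons forming a bond to the proton of HBr. Following Markovnikov's rule, the resulting cation is secondary. The H–Br bond breaks heterolytically, releasing Br⁻.
After step 1 the species present is a secondary carbocation.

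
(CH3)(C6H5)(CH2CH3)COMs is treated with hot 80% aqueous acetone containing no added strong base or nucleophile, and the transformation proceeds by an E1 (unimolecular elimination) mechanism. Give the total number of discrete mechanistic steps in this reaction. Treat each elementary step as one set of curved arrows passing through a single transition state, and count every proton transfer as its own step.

2

Step 1: Unassisted departure of MsO⁻ (taking the C–O bonding pair) generates a tertiary carbocation.
(No 1,2-shift: no single shift to an adjacent carbon would give a more stable cation.)
Step 2: A water molecule (solvent) deprotonates a β-carbon; as the C–H bond breaks, those electrons form the new alkene π bond.
Total: 2 elementary steps.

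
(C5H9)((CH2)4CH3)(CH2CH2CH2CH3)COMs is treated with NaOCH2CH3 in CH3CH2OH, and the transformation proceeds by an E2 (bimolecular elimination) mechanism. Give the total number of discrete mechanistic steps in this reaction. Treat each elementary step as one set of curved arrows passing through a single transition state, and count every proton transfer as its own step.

Step 1: The strong base CH3CH2O⁻ removes a β-hydrogen; in the same concerted event the electrons of the breaking C–H bond form the new π(C=C) bond and the C–O σ-bond breaks, expelling MsO⁻. Anti-periplanar geometry; one transition state.
Total: 1 elementary step.

1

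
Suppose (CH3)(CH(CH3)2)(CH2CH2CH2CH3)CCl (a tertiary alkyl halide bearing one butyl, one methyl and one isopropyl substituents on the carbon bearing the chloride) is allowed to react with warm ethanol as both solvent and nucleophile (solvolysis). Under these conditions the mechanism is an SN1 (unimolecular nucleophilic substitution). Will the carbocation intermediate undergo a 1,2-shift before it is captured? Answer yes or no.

The first-formed carbocation is tertiary.
No single 1,2-shift to an adjacent carbon would produce a more-substituted cation than the one already present, so no rearrangement occurs.

no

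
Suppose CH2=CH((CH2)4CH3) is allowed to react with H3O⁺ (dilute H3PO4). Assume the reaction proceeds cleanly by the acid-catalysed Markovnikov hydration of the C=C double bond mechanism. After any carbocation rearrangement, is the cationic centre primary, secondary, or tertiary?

Step 1: The π electrons of the C=C bond attack a proton of H3O⁺; Markovnikov addition places the new C–H on the less-substituted alkene carbon, so the positive charge ends up on the more-substituted carbon — a secondary carbocation. H2O is released.
No single 1,2-shift to an adjacent carbon would give a more-substituted cation, so no rearrangement occurs.

secondary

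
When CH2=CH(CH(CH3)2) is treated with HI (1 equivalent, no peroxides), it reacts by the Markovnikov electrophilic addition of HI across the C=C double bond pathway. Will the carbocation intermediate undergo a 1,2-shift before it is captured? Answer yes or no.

The first-formed carbocation is secondary.
The adjacent isopropyl carbon already bears 2 other carbon substituents and has a hydrogen to migrate; after a 1,2-hydride shift from that carbon the positive charge sits on a tertiary centre.
Tertiary is more stable than secondary, so the shift occurs.

yes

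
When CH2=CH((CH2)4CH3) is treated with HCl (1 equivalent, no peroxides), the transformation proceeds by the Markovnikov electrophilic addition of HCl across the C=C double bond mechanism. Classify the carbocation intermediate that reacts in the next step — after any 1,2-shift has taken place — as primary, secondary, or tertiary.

secondary

Step 1: Protonation of the alkene by HCl: the π bond acts as the nucleophile and picks up H⁺, giving the more stable (Markovnikov) secondary carbocation. The H–Cl bond breaks heterolytically, releasing Cl⁻.
No single 1,2-shift to an adjacent carbon would give a more-substituted cation, so no rearrangement occurs.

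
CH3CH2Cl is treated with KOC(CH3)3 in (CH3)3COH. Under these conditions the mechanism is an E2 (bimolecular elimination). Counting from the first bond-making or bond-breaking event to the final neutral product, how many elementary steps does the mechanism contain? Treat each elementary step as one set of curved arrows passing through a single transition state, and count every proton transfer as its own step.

1

Step 1: The strong base (CH3)3CO⁻ removes a β-hydrogen; in the same concerted event the electrons of the breaking C–H bond form the new π(C=C) bond and the C–Cl σ-bond breaks, expelling Cl⁻. Anti-periplanar geometry; one transition state.
Total: 1 elementary step.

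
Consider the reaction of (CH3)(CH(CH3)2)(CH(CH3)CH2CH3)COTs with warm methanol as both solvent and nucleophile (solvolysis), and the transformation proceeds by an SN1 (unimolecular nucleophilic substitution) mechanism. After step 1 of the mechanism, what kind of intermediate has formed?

Step 1: Unassisted departure of TsO⁻ (taking the C–O bonding pair) generates a tertiary carbocation.
After step 1 the species present is a tertiary carbocation.

tertiary carbocation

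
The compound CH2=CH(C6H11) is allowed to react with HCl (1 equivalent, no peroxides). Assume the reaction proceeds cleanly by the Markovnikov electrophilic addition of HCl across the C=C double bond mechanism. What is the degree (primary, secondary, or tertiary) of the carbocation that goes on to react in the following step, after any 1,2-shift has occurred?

Step 1: Protonation of the alkene by HCl: the π bond acts as the nucleophile and picks up H⁺, giving the more stable (Markovnikov) secondary carbocation. The H–Cl bond breaks heterolytically, releasing Cl⁻.
Step 2: A 1,2-hydride shift from the adjacent cyclohexyl carbon moves the positive charge from the secondary centre to an adjacent carbon, generating a more stable tertiary carbocation.
The cation rearranges from secondary to tertiary via a 1,2-hydride shift from the adjacent cyclohexyl carbon; the tertiary cation is what reacts next.

tertiary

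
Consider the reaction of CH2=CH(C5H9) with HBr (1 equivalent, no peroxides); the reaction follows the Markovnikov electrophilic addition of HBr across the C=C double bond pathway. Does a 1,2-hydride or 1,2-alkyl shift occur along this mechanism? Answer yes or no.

yes

The first-formed carbocation is secondary.
The adjacent cyclopentyl carbon already bears 2 other carbon substituents and has a hydrogen to migrate; after a 1,2-hydride shift from that carbon the positive charge sits on a tertiary centre.
Tertiary is more stable than secondary, so the shift occurs.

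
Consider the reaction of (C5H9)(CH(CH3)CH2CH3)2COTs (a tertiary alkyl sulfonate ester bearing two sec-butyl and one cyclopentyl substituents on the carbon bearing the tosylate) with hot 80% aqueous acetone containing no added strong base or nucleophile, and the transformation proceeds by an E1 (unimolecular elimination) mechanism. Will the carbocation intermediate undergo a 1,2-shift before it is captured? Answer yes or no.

The first-formed carbocation is tertiary.
No single 1,2-shift to an adjacent carbon would produce a more-substituted cation than the one already present, so no rearrangement occurs.

no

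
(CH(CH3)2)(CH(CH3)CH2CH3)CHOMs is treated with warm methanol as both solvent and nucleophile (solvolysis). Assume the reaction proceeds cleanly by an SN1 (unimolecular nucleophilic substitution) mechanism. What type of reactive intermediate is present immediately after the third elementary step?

oxonium ion

Step 1: Rate-determining heterolysis of the C–O bond gives MsO⁻ and a secondary carbocation.
Step 2: A 1,2-hydride shift from the adjacent sec-butyl carbon moves the positive charge from the secondary centre to an adjacent carbon, generating a more stable tertiary carbocation.
Step 3: CH3OH donates an oxygen lone pair into the empty p orbital of the cation, giving a protonated ether (an oxonium ion).
After step 3 the species present is an oxonium ion.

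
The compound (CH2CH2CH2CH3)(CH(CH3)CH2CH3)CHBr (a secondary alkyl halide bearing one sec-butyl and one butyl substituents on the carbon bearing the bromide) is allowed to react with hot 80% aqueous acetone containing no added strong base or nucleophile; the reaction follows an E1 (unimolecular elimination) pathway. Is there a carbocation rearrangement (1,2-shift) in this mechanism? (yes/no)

The first-formed carbocation is secondary.
The adjacent sec-butyl carbon already bears 2 other carbon substituents and has a hydrogen to migrate; after a 1,2-hydride shift from that carbon the positive charge sits on a tertiary centre.
Tertiary is more stable than secondary, so the shift occurs.

yes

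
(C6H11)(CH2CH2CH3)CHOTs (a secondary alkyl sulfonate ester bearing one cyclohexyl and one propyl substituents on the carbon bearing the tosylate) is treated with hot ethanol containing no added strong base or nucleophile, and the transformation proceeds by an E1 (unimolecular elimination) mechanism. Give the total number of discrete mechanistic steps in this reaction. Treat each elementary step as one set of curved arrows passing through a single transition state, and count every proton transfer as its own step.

Step 1: Ionisation: the C–O σ-bond cleaves heterolytically; both bonding electrons depart with TsO⁻, leaving a secondary carbocation at the α-carbon.
Step 2: Carbocation rearrangement: a 1,2-hydride shift from the adjacent cyclohexyl carbon converts the initially-formed secondary cation into the more stable tertiary cation.
Step 3: Loss of a β-proton to an ethanol molecule of the solvent: the C–H bonding pair collapses toward the cationic carbon to form the C=C π bond, yielding the alkene.
Total: 3 elementary steps.

3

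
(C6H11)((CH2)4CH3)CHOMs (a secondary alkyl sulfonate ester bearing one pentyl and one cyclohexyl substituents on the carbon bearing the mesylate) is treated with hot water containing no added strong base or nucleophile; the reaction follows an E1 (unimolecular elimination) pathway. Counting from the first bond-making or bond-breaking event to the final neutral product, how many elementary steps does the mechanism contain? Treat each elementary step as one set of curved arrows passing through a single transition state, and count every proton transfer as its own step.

Step 1: Ionisation: the C–O σ-bond cleaves heterolytically; both bonding electrons depart with MsO⁻, leaving a secondary carbocation at the α-carbon.
Step 2: Carbocation rearrangement: a 1,2-hydride shift from the adjacent cyclohexyl carbon converts the initially-formed secondary cation into the more stable tertiary cation.
Step 3: A water molecule (solvent) deprotonates a β-carbon; as the C–H bond breaks, those electrons form the new alkene π bond.
Total: 3 elementary steps.

3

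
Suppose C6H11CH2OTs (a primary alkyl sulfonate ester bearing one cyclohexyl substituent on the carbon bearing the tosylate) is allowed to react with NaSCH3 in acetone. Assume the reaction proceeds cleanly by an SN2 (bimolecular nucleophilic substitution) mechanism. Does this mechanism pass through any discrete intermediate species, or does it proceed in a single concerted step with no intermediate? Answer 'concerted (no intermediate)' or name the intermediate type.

concerted (no intermediate)

The methanethiolate nucleophile donates a lone pair from S to the α-carbon in a backside attack; simultaneously the C–O σ-bond breaks and both of its electrons leave with TsO⁻. One concerted step with inversion of configuration.
All bond changes occur in one transition state; no discrete intermediate is formed.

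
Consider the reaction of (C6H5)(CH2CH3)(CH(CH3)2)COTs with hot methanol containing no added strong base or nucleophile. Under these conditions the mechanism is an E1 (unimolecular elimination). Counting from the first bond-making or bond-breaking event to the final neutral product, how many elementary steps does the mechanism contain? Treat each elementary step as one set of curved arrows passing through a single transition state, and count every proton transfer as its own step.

2

Step 1: Rate-determining heterolysis of the C–O bond gives TsO⁻ and a tertiary carbocation.
(No 1,2-shift: no single shift to an adjacent carbon would give a more stable cation.)
Step 2: A weak base (a methanol molecule from the solvent) removes a proton from a carbon adjacent to the cationic centre; the electrons of that C–H bond become the new π(C=C) bond, giving the alkene.
Total: 2 elementary steps.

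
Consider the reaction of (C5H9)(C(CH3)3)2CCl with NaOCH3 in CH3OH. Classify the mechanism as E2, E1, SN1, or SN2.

E2

Conditions: a strong base with a tertiary substrate bearing a β-hydrogen.
These conditions are the textbook signature of the E2 pathway.
A strong (often hindered) base removes a β-H in concert with loss of the leaving group — bimolecular elimination.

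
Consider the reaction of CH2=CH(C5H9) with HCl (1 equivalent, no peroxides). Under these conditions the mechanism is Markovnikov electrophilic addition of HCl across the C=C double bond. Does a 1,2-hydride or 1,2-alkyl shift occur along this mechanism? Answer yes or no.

yes

The first-formed carbocation is secondary.
The adjacent cyclopentyl carbon already bears 2 other carbon substituents and has a hydrogen to migrate; after a 1,2-hydride shift from that carbon the positive charge sits on a tertiary centre.
Tertiary is more stable than secondary, so the shift occurs.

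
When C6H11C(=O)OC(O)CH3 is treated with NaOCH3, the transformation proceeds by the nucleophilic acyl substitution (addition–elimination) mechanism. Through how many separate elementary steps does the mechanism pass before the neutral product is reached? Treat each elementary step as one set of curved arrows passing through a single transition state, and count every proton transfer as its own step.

2

Step 1: A lone pair on the O of CH3O⁻ attacks the electrophilic acyl carbon; the π(C=O) electrons move onto oxygen, giving a tetrahedral intermediate.
Step 2: Collapse of the tetrahedral intermediate: the alkoxide oxygen pushes its lone pair back to re-form C=O while CH3CO2⁻ leaves.
Total: 2 elementary steps.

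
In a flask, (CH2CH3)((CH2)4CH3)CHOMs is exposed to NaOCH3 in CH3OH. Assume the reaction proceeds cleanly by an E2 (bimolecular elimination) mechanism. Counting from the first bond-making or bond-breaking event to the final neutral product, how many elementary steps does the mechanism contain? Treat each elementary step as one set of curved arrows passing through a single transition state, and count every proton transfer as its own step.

Step 1: In one step, CH3O⁻ pulls off a β-proton, the C–O bond cleaves, and a C=C double bond forms between the α- and β-carbons (E2, anti elimination).
Total: 1 elementary step.

1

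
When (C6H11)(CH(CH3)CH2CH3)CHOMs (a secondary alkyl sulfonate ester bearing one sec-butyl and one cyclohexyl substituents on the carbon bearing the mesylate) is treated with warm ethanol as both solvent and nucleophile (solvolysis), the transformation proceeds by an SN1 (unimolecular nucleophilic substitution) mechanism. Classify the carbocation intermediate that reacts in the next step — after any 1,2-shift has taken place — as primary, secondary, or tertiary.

Step 1: Ionisation: the C–O σ-bond cleaves heterolytically; both bonding electrons depart with MsO⁻, leaving a secondary carbocation at the α-carbon.
Step 2: A 1,2-hydride shift from the adjacent sec-butyl carbon moves the positive charge from the secondary centre to an adjacent carbon, generating a more stable tertiary carbocation.
The cation rearranges from secondary to tertiary via a 1,2-hydride shift from the adjacent sec-butyl carbon; the tertiary cation is what reacts next.

tertiary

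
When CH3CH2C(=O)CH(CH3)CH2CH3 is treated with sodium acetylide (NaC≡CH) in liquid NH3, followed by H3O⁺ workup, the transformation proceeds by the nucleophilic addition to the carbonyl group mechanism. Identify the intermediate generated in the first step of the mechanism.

tetrahedral alkoxide intermediate

Step 1: A lone pair / filled orbital on HC≡C⁻ attacks the electrophilic carbonyl carbon; the π(C=O) electrons shift onto oxygen, producing a tetrahedral alkoxide intermediate.
After step 1 the species present is a tetrahedral alkoxide intermediate.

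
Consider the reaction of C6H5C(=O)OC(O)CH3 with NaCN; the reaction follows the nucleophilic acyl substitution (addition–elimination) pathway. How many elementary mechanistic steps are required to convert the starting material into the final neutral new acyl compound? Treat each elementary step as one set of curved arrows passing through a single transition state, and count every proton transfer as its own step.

Step 1: Nucleophilic addition of CN⁻ to the acyl carbon breaks the π(C=O) bond and yields a tetrahedral, anionic intermediate.
Step 2: Elimination step: re-formation of the carbonyl π bond drives out CH3CO2⁻, giving the new acyl compound.
Total: 2 elementary steps.

2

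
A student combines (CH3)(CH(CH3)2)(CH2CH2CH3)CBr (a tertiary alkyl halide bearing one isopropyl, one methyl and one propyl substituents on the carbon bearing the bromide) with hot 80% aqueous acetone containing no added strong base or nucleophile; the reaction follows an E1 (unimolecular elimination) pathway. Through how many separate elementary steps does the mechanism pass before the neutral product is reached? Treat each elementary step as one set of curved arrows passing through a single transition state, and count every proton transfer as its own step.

Step 1: The C–Br bond breaks with both electrons going to the bromide; Br⁻ leaves and a tertiary carbocation remains.
(No 1,2-shift: no single shift to an adjacent carbon would give a more stable cation.)
Step 2: Loss of a β-proton to a water molecule of the solvent: the C–H bonding pair collapses toward the cationic carbon to form the C=C π bond, yielding the alkene.
Total: 2 elementary steps.

2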